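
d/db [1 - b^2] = -2*b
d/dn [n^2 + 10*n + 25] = 2*n + 10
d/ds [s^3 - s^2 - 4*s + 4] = 3*s^2 - 2*s - 4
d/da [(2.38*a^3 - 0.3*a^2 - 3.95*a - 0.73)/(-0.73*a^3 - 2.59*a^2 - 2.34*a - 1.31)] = (-6.3832*a^4 - 16.9054*a^3 - 20.4806*a^2 - 2.9954*a + 3.4663)/(0.5329*a^6 + 3.7814*a^5 + 10.1245*a^4 + 14.0338*a^3 + 12.2614*a^2 + 6.1308*a + 1.7161)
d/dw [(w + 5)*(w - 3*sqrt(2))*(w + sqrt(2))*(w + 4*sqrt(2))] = 4*w^3 + 6*sqrt(2)*w^2 + 15*w^2 - 44*w + 20*sqrt(2)*w - 110 - 24*sqrt(2)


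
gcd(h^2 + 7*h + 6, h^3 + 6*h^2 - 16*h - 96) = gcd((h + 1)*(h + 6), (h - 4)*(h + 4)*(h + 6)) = h + 6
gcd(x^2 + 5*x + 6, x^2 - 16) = 1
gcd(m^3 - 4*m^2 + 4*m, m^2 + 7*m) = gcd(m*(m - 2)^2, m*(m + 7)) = m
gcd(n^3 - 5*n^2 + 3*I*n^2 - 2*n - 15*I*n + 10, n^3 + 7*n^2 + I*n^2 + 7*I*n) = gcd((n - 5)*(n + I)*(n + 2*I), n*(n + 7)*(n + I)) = n + I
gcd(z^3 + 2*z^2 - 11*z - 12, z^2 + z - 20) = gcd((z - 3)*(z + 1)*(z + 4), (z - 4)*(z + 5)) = 1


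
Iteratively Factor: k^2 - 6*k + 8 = (k - 4)*(k - 2)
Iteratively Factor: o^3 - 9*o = (o + 3)*(o^2 - 3*o) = o*(o + 3)*(o - 3)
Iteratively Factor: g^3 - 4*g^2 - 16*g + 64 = (g - 4)*(g^2 - 16) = (g - 4)^2*(g + 4)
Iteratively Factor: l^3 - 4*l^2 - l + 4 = (l - 1)*(l^2 - 3*l - 4) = (l - 1)*(l + 1)*(l - 4)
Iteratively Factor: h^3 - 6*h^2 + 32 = (h - 4)*(h^2 - 2*h - 8) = (h - 4)^2*(h + 2)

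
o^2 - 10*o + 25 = (o - 5)^2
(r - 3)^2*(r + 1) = r^3 - 5*r^2 + 3*r + 9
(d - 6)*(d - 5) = d^2 - 11*d + 30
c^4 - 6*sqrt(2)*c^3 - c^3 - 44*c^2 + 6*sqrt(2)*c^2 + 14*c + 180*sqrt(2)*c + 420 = (c - 6)*(c + 5)*(c - 7*sqrt(2))*(c + sqrt(2))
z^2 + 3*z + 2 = (z + 1)*(z + 2)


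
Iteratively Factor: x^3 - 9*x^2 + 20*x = (x - 4)*(x^2 - 5*x) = x*(x - 4)*(x - 5)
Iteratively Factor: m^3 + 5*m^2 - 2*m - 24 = (m + 3)*(m^2 + 2*m - 8) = (m + 3)*(m + 4)*(m - 2)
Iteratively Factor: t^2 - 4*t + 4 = (t - 2)*(t - 2)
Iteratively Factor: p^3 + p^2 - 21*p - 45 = (p - 5)*(p^2 + 6*p + 9) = (p - 5)*(p + 3)*(p + 3)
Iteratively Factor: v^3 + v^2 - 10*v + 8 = (v - 2)*(v^2 + 3*v - 4) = (v - 2)*(v - 1)*(v + 4)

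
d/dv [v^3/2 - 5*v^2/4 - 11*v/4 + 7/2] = 3*v^2/2 - 5*v/2 - 11/4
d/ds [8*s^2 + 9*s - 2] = 16*s + 9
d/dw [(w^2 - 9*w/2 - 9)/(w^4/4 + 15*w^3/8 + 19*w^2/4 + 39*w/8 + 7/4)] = 8*(-4*w^4 + 16*w^3 + 191*w^2 + 424*w + 288)/(4*w^7 + 56*w^6 + 321*w^5 + 975*w^4 + 1695*w^3 + 1689*w^2 + 896*w + 196)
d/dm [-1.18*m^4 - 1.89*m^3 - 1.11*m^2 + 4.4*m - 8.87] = -4.72*m^3 - 5.67*m^2 - 2.22*m + 4.4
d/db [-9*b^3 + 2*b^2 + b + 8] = -27*b^2 + 4*b + 1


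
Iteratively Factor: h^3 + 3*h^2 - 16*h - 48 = (h - 4)*(h^2 + 7*h + 12) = (h - 4)*(h + 4)*(h + 3)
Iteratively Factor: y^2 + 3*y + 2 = (y + 1)*(y + 2)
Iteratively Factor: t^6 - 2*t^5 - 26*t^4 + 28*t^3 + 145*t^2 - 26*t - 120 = (t + 1)*(t^5 - 3*t^4 - 23*t^3 + 51*t^2 + 94*t - 120) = (t - 1)*(t + 1)*(t^4 - 2*t^3 - 25*t^2 + 26*t + 120) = (t - 1)*(t + 1)*(t + 2)*(t^3 - 4*t^2 - 17*t + 60) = (t - 1)*(t + 1)*(t + 2)*(t + 4)*(t^2 - 8*t + 15) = (t - 3)*(t - 1)*(t + 1)*(t + 2)*(t + 4)*(t - 5)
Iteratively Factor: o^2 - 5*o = (o)*(o - 5)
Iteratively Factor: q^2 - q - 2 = (q + 1)*(q - 2)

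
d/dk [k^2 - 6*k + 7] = 2*k - 6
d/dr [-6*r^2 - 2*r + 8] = -12*r - 2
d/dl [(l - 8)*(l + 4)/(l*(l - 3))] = (l^2 + 64*l - 96)/(l^2*(l^2 - 6*l + 9))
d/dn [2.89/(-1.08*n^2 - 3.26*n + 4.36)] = (6.2424*n + 9.4214)/(1.08*n^2 + 3.26*n - 4.36)^2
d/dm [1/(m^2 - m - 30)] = (1 - 2*m)/(-m^2 + m + 30)^2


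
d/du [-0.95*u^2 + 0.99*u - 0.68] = 0.99 - 1.9*u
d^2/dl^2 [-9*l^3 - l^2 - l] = -54*l - 2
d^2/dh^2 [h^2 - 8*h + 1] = 2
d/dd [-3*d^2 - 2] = -6*d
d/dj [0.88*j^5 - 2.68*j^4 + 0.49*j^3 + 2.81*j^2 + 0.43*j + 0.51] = 4.4*j^4 - 10.72*j^3 + 1.47*j^2 + 5.62*j + 0.43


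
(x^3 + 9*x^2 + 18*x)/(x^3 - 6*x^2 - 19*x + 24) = x*(x + 6)/(x^2 - 9*x + 8)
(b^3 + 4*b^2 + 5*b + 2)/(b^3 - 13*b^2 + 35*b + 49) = (b^2 + 3*b + 2)/(b^2 - 14*b + 49)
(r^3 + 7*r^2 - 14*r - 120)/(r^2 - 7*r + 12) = (r^2 + 11*r + 30)/(r - 3)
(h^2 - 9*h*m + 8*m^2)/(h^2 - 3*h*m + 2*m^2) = (h - 8*m)/(h - 2*m)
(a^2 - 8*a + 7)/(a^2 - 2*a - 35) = (a - 1)/(a + 5)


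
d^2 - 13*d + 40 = (d - 8)*(d - 5)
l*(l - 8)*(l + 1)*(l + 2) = l^4 - 5*l^3 - 22*l^2 - 16*l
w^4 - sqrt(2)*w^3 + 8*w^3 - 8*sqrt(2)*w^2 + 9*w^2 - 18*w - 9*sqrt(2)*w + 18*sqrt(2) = (w - 1)*(w + 3)*(w + 6)*(w - sqrt(2))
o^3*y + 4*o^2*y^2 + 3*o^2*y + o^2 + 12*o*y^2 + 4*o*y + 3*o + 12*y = (o + 3)*(o + 4*y)*(o*y + 1)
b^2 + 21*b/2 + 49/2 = (b + 7/2)*(b + 7)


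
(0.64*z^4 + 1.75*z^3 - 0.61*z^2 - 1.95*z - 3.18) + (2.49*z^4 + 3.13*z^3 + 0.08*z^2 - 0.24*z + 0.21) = 3.13*z^4 + 4.88*z^3 - 0.53*z^2 - 2.19*z - 2.97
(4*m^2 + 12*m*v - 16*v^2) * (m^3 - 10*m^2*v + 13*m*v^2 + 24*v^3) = 4*m^5 - 28*m^4*v - 84*m^3*v^2 + 412*m^2*v^3 + 80*m*v^4 - 384*v^5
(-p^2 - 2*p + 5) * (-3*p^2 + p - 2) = 3*p^4 + 5*p^3 - 15*p^2 + 9*p - 10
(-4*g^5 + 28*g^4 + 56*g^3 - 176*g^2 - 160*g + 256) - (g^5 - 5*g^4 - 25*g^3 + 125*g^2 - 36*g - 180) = -5*g^5 + 33*g^4 + 81*g^3 - 301*g^2 - 124*g + 436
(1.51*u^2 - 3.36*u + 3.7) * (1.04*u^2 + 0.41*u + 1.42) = 1.5704*u^4 - 2.8753*u^3 + 4.6146*u^2 - 3.2542*u + 5.254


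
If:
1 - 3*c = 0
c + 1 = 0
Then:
No Solution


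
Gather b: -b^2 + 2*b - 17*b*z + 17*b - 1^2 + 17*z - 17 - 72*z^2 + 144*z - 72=-b^2 + b*(19 - 17*z) - 72*z^2 + 161*z - 90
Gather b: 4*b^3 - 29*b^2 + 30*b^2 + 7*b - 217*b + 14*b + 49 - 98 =4*b^3 + b^2 - 196*b - 49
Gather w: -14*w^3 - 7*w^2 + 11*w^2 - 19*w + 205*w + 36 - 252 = -14*w^3 + 4*w^2 + 186*w - 216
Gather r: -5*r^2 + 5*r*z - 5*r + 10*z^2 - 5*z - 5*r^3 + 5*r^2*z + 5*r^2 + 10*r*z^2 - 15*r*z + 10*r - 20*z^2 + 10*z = -5*r^3 + 5*r^2*z + r*(10*z^2 - 10*z + 5) - 10*z^2 + 5*z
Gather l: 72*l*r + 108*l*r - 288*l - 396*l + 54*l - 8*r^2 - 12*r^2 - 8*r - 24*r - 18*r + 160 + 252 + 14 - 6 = l*(180*r - 630) - 20*r^2 - 50*r + 420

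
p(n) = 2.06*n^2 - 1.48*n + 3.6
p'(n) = 4.12*n - 1.48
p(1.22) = 4.86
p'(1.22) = 3.55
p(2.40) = 11.91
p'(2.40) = 8.41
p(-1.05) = 7.43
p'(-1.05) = -5.81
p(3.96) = 30.04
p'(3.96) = 14.84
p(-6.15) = 90.62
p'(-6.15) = -26.82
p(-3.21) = 29.58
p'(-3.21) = -14.71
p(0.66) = 3.52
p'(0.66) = 1.24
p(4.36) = 36.31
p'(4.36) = 16.48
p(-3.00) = 26.58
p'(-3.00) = -13.84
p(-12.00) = 318.00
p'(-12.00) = -50.92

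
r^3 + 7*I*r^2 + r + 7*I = (r - I)*(r + I)*(r + 7*I)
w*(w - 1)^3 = w^4 - 3*w^3 + 3*w^2 - w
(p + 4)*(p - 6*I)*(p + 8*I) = p^3 + 4*p^2 + 2*I*p^2 + 48*p + 8*I*p + 192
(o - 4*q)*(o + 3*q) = o^2 - o*q - 12*q^2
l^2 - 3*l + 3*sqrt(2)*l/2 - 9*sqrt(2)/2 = (l - 3)*(l + 3*sqrt(2)/2)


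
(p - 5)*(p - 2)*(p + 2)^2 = p^4 - 3*p^3 - 14*p^2 + 12*p + 40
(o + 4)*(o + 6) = o^2 + 10*o + 24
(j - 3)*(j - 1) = j^2 - 4*j + 3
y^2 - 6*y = y*(y - 6)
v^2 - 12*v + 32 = (v - 8)*(v - 4)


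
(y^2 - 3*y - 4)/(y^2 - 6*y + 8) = (y + 1)/(y - 2)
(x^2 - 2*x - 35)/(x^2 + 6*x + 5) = (x - 7)/(x + 1)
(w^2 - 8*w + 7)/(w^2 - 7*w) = (w - 1)/w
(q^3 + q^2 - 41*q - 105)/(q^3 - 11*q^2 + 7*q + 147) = (q + 5)/(q - 7)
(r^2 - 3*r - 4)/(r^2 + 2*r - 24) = (r + 1)/(r + 6)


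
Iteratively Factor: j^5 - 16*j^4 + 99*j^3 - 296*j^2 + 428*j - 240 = (j - 2)*(j^4 - 14*j^3 + 71*j^2 - 154*j + 120) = (j - 4)*(j - 2)*(j^3 - 10*j^2 + 31*j - 30) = (j - 4)*(j - 2)^2*(j^2 - 8*j + 15) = (j - 4)*(j - 3)*(j - 2)^2*(j - 5)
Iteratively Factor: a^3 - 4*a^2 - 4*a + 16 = (a - 2)*(a^2 - 2*a - 8) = (a - 4)*(a - 2)*(a + 2)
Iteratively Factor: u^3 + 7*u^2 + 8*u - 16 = (u + 4)*(u^2 + 3*u - 4) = (u + 4)^2*(u - 1)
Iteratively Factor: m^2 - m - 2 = (m + 1)*(m - 2)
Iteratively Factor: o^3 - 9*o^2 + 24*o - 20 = (o - 2)*(o^2 - 7*o + 10) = (o - 2)^2*(o - 5)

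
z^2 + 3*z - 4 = (z - 1)*(z + 4)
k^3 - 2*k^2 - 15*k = k*(k - 5)*(k + 3)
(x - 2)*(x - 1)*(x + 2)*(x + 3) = x^4 + 2*x^3 - 7*x^2 - 8*x + 12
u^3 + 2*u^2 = u^2*(u + 2)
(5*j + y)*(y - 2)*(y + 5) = 5*j*y^2 + 15*j*y - 50*j + y^3 + 3*y^2 - 10*y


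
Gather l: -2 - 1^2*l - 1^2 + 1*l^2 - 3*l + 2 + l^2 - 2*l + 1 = 2*l^2 - 6*l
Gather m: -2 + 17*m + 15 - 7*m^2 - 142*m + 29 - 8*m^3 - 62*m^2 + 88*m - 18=-8*m^3 - 69*m^2 - 37*m + 24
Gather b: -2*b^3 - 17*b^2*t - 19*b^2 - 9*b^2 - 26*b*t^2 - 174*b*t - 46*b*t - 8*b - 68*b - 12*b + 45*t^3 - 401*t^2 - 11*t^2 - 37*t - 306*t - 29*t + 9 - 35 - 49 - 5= -2*b^3 + b^2*(-17*t - 28) + b*(-26*t^2 - 220*t - 88) + 45*t^3 - 412*t^2 - 372*t - 80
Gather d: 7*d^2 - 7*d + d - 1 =7*d^2 - 6*d - 1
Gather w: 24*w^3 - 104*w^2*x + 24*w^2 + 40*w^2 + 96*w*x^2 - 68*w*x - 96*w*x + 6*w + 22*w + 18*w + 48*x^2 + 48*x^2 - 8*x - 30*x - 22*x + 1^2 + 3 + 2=24*w^3 + w^2*(64 - 104*x) + w*(96*x^2 - 164*x + 46) + 96*x^2 - 60*x + 6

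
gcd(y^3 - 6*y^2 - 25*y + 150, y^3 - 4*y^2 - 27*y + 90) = y^2 - y - 30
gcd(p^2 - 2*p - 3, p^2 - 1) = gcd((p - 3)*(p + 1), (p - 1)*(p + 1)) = p + 1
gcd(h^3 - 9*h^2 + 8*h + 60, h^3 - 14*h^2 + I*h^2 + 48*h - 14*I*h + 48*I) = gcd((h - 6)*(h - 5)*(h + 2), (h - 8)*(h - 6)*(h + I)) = h - 6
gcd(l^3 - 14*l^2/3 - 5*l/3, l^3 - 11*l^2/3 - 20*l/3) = l^2 - 5*l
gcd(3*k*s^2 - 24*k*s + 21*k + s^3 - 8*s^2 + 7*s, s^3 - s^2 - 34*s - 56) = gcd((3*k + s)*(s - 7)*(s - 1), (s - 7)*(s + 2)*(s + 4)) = s - 7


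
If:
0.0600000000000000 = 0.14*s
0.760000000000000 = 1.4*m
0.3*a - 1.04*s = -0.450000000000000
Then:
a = -0.01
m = 0.54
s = 0.43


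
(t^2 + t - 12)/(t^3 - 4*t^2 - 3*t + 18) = (t + 4)/(t^2 - t - 6)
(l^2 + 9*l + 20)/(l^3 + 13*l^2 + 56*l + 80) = 1/(l + 4)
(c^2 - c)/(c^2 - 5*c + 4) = c/(c - 4)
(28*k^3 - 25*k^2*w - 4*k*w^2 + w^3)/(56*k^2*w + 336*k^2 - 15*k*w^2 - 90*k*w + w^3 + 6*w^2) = (-4*k^2 + 3*k*w + w^2)/(-8*k*w - 48*k + w^2 + 6*w)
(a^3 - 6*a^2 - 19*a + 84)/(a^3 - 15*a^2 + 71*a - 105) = (a + 4)/(a - 5)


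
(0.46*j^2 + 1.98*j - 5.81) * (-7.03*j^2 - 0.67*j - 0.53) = -3.2338*j^4 - 14.2276*j^3 + 39.2739*j^2 + 2.8433*j + 3.0793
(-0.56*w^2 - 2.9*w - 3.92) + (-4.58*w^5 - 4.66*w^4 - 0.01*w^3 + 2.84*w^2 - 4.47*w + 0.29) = -4.58*w^5 - 4.66*w^4 - 0.01*w^3 + 2.28*w^2 - 7.37*w - 3.63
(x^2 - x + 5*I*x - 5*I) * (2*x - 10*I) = 2*x^3 - 2*x^2 + 50*x - 50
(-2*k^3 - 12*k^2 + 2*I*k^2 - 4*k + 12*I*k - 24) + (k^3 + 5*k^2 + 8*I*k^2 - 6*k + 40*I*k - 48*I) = -k^3 - 7*k^2 + 10*I*k^2 - 10*k + 52*I*k - 24 - 48*I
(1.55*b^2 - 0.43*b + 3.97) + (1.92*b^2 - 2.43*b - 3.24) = 3.47*b^2 - 2.86*b + 0.73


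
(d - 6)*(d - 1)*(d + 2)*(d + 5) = d^4 - 33*d^2 - 28*d + 60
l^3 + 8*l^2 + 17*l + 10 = (l + 1)*(l + 2)*(l + 5)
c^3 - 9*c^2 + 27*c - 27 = (c - 3)^3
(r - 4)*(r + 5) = r^2 + r - 20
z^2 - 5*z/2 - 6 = (z - 4)*(z + 3/2)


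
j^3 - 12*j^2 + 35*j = j*(j - 7)*(j - 5)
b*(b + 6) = b^2 + 6*b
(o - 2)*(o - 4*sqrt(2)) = o^2 - 4*sqrt(2)*o - 2*o + 8*sqrt(2)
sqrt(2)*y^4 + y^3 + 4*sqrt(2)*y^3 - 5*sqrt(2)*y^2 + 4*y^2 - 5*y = y*(y - 1)*(y + 5)*(sqrt(2)*y + 1)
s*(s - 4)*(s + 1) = s^3 - 3*s^2 - 4*s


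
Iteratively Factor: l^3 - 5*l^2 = (l - 5)*(l^2) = l*(l - 5)*(l)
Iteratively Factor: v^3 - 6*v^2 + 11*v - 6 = (v - 2)*(v^2 - 4*v + 3) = (v - 3)*(v - 2)*(v - 1)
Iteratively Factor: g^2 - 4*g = (g)*(g - 4)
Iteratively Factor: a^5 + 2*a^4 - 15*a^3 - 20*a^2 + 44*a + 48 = (a - 3)*(a^4 + 5*a^3 - 20*a - 16) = (a - 3)*(a - 2)*(a^3 + 7*a^2 + 14*a + 8) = (a - 3)*(a - 2)*(a + 4)*(a^2 + 3*a + 2) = (a - 3)*(a - 2)*(a + 1)*(a + 4)*(a + 2)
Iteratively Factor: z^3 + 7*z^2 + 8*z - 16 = (z + 4)*(z^2 + 3*z - 4) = (z - 1)*(z + 4)*(z + 4)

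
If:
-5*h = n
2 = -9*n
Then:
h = 2/45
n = -2/9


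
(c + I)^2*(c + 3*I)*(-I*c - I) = -I*c^4 + 5*c^3 - I*c^3 + 5*c^2 + 7*I*c^2 - 3*c + 7*I*c - 3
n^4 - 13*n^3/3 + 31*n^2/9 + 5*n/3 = n*(n - 3)*(n - 5/3)*(n + 1/3)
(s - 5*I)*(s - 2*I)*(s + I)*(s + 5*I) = s^4 - I*s^3 + 27*s^2 - 25*I*s + 50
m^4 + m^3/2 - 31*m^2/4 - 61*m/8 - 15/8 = (m - 3)*(m + 1/2)^2*(m + 5/2)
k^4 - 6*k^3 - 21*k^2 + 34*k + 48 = (k - 8)*(k - 2)*(k + 1)*(k + 3)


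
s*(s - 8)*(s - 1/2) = s^3 - 17*s^2/2 + 4*s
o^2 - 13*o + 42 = (o - 7)*(o - 6)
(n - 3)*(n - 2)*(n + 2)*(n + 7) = n^4 + 4*n^3 - 25*n^2 - 16*n + 84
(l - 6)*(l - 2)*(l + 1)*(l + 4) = l^4 - 3*l^3 - 24*l^2 + 28*l + 48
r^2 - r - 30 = (r - 6)*(r + 5)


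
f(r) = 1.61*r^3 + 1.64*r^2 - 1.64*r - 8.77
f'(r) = 4.83*r^2 + 3.28*r - 1.64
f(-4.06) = -82.83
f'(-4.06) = 64.66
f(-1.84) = -10.23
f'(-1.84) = 8.68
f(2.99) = 44.02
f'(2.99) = 51.35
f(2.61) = 26.75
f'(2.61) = 39.82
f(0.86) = -7.94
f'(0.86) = 4.75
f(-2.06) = -12.51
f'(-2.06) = 12.10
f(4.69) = 185.70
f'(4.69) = 119.98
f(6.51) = 494.25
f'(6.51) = 224.41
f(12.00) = 2989.79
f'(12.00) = 733.24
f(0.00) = -8.77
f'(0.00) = -1.64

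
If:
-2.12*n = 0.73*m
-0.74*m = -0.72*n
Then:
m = 0.00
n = 0.00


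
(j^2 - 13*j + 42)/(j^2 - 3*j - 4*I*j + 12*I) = (j^2 - 13*j + 42)/(j^2 - 3*j - 4*I*j + 12*I)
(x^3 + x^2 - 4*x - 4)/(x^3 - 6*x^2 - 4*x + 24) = (x + 1)/(x - 6)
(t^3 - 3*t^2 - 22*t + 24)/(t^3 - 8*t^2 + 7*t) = (t^2 - 2*t - 24)/(t*(t - 7))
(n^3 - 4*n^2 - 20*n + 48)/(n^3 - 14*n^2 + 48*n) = (n^2 + 2*n - 8)/(n*(n - 8))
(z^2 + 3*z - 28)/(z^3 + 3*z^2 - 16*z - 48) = (z + 7)/(z^2 + 7*z + 12)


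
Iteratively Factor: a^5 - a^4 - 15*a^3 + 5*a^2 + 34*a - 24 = (a + 2)*(a^4 - 3*a^3 - 9*a^2 + 23*a - 12) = (a + 2)*(a + 3)*(a^3 - 6*a^2 + 9*a - 4) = (a - 1)*(a + 2)*(a + 3)*(a^2 - 5*a + 4) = (a - 4)*(a - 1)*(a + 2)*(a + 3)*(a - 1)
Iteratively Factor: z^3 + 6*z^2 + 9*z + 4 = (z + 4)*(z^2 + 2*z + 1) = (z + 1)*(z + 4)*(z + 1)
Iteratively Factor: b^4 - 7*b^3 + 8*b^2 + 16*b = (b)*(b^3 - 7*b^2 + 8*b + 16) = b*(b - 4)*(b^2 - 3*b - 4) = b*(b - 4)*(b + 1)*(b - 4)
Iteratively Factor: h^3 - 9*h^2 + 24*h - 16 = (h - 1)*(h^2 - 8*h + 16) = (h - 4)*(h - 1)*(h - 4)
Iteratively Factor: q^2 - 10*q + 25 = (q - 5)*(q - 5)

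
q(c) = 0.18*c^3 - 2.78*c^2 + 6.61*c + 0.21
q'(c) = 0.54*c^2 - 5.56*c + 6.61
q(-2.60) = -38.93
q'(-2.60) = 24.72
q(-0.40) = -2.89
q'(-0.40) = 8.92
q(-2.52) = -36.98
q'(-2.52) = 24.05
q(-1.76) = -21.02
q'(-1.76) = 18.07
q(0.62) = 3.28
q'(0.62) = 3.37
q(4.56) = -10.39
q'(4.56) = -7.52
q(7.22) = -29.24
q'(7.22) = -5.38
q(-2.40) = -34.16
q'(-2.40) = 23.06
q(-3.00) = -49.50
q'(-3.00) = 28.15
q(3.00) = -0.12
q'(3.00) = -5.21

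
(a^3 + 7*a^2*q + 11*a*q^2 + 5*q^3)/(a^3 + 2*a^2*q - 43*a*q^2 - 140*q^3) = (-a^2 - 2*a*q - q^2)/(-a^2 + 3*a*q + 28*q^2)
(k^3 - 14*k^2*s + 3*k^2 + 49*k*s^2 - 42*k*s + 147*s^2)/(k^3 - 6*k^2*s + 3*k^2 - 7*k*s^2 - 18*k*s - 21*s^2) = (k - 7*s)/(k + s)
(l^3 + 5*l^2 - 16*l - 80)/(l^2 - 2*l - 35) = (l^2 - 16)/(l - 7)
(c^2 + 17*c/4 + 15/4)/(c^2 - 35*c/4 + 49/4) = (4*c^2 + 17*c + 15)/(4*c^2 - 35*c + 49)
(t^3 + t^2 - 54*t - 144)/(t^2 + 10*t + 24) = (t^2 - 5*t - 24)/(t + 4)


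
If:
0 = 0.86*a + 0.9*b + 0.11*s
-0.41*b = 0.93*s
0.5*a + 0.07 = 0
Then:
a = -0.14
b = 0.14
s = -0.06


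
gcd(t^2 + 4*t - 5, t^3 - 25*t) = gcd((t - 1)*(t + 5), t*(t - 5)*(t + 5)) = t + 5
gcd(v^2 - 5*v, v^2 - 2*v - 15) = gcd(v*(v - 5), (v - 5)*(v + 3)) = v - 5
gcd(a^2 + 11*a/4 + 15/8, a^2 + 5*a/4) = a + 5/4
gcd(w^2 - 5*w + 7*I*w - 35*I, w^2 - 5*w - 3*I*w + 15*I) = w - 5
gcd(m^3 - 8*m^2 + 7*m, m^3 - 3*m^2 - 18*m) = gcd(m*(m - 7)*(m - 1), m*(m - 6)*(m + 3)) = m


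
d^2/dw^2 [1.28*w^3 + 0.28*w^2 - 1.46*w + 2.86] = 7.68*w + 0.56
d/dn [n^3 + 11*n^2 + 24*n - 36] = 3*n^2 + 22*n + 24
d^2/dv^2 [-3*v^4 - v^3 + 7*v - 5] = 6*v*(-6*v - 1)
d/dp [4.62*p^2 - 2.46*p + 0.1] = 9.24*p - 2.46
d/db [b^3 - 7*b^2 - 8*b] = 3*b^2 - 14*b - 8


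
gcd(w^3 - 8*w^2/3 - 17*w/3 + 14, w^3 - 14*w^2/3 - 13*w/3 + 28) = w^2 - 2*w/3 - 7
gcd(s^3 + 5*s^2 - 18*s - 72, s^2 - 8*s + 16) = s - 4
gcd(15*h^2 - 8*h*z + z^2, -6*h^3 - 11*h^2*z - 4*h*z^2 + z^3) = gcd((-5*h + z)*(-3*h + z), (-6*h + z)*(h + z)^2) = 1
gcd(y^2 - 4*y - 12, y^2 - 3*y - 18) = y - 6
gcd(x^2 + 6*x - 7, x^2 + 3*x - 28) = x + 7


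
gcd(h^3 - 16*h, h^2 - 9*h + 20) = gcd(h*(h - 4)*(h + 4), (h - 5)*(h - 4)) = h - 4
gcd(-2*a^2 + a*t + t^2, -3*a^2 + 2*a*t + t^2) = -a + t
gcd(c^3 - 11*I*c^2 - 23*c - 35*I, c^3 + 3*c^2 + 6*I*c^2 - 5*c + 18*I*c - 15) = c + I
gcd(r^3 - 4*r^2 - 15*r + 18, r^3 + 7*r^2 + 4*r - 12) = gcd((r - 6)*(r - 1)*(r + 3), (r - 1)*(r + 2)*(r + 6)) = r - 1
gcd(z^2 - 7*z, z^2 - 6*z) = z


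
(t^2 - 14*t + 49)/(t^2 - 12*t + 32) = (t^2 - 14*t + 49)/(t^2 - 12*t + 32)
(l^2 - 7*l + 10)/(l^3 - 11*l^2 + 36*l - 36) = (l - 5)/(l^2 - 9*l + 18)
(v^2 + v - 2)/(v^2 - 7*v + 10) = (v^2 + v - 2)/(v^2 - 7*v + 10)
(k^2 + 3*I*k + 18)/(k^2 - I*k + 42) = (k - 3*I)/(k - 7*I)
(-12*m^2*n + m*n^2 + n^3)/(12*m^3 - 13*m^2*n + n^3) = -n/(m - n)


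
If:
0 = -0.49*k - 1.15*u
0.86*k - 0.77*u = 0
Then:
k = 0.00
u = 0.00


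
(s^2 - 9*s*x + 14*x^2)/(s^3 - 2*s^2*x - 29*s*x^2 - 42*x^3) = (s - 2*x)/(s^2 + 5*s*x + 6*x^2)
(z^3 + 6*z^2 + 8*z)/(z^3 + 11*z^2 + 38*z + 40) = z/(z + 5)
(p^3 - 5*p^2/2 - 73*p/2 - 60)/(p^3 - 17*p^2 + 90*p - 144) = (2*p^2 + 11*p + 15)/(2*(p^2 - 9*p + 18))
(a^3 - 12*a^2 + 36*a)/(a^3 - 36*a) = (a - 6)/(a + 6)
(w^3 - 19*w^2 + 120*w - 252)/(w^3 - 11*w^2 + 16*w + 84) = (w - 6)/(w + 2)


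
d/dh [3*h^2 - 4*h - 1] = 6*h - 4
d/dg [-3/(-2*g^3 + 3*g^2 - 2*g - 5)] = 6*(-3*g^2 + 3*g - 1)/(2*g^3 - 3*g^2 + 2*g + 5)^2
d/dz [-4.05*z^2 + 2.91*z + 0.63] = 2.91 - 8.1*z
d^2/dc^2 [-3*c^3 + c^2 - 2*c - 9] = 2 - 18*c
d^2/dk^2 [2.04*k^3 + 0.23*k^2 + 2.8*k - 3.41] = 12.24*k + 0.46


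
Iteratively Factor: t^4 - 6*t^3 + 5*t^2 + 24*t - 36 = (t - 2)*(t^3 - 4*t^2 - 3*t + 18) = (t - 3)*(t - 2)*(t^2 - t - 6) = (t - 3)^2*(t - 2)*(t + 2)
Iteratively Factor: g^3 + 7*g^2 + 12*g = (g + 4)*(g^2 + 3*g) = g*(g + 4)*(g + 3)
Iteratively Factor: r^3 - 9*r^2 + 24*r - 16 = (r - 1)*(r^2 - 8*r + 16) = (r - 4)*(r - 1)*(r - 4)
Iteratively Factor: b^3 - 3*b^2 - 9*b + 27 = (b + 3)*(b^2 - 6*b + 9) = (b - 3)*(b + 3)*(b - 3)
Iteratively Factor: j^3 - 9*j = (j)*(j^2 - 9) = j*(j + 3)*(j - 3)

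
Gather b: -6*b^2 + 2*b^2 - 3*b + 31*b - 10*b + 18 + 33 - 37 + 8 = -4*b^2 + 18*b + 22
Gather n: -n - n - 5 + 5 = -2*n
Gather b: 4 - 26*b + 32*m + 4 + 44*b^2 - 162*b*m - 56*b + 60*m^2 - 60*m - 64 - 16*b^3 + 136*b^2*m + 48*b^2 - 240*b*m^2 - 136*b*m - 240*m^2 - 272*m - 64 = -16*b^3 + b^2*(136*m + 92) + b*(-240*m^2 - 298*m - 82) - 180*m^2 - 300*m - 120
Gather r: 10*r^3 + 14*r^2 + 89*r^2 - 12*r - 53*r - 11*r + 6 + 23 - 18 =10*r^3 + 103*r^2 - 76*r + 11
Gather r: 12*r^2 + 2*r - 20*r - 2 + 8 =12*r^2 - 18*r + 6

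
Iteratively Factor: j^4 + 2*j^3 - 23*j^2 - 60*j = (j + 3)*(j^3 - j^2 - 20*j) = (j - 5)*(j + 3)*(j^2 + 4*j) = (j - 5)*(j + 3)*(j + 4)*(j)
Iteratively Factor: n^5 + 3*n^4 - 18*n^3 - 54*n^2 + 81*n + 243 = (n + 3)*(n^4 - 18*n^2 + 81) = (n + 3)^2*(n^3 - 3*n^2 - 9*n + 27) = (n - 3)*(n + 3)^2*(n^2 - 9) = (n - 3)^2*(n + 3)^2*(n + 3)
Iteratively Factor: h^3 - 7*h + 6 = (h + 3)*(h^2 - 3*h + 2) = (h - 2)*(h + 3)*(h - 1)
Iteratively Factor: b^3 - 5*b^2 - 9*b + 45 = (b - 3)*(b^2 - 2*b - 15) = (b - 5)*(b - 3)*(b + 3)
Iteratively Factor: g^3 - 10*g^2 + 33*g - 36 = (g - 3)*(g^2 - 7*g + 12) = (g - 3)^2*(g - 4)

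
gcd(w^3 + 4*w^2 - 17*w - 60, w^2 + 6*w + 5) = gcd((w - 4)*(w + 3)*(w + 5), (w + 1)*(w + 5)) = w + 5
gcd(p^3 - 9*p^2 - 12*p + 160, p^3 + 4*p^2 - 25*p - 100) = p^2 - p - 20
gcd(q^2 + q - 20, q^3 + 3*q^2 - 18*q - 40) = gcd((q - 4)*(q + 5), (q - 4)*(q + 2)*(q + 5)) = q^2 + q - 20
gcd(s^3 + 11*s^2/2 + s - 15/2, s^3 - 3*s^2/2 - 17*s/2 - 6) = s + 3/2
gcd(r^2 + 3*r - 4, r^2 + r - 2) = r - 1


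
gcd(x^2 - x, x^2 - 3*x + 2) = x - 1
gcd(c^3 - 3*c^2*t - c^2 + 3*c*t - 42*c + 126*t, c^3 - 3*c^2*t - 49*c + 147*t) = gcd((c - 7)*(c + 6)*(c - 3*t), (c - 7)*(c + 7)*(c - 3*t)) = -c^2 + 3*c*t + 7*c - 21*t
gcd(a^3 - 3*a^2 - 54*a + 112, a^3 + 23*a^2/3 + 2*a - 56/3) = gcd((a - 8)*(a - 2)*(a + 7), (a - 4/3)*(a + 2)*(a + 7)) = a + 7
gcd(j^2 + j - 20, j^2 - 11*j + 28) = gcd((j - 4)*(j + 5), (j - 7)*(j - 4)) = j - 4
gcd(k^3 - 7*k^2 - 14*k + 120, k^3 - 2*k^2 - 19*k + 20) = k^2 - k - 20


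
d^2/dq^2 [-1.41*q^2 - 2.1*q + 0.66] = -2.82000000000000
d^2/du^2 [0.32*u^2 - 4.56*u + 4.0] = 0.640000000000000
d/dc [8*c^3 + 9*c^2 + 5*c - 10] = 24*c^2 + 18*c + 5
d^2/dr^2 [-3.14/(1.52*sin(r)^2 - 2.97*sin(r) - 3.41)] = (-29.018624*sin(r)^4 + 42.525648*sin(r)^3 - 49.270682*sin(r)^2 - 53.250318*sin(r) + 87.945748)/(-1.52*sin(r)^2 + 2.97*sin(r) + 3.41)^3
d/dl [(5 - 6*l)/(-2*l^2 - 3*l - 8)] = (-12*l^2 + 20*l + 63)/(4*l^4 + 12*l^3 + 41*l^2 + 48*l + 64)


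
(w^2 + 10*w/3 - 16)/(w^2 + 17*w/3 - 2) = (3*w - 8)/(3*w - 1)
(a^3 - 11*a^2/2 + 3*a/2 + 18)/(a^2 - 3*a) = a - 5/2 - 6/a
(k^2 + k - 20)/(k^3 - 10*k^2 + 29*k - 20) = (k + 5)/(k^2 - 6*k + 5)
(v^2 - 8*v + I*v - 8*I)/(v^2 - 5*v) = (v^2 + v*(-8 + I) - 8*I)/(v*(v - 5))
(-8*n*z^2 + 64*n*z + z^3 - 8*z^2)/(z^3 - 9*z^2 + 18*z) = (-8*n*z + 64*n + z^2 - 8*z)/(z^2 - 9*z + 18)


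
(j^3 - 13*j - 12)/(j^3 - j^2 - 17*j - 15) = (j - 4)/(j - 5)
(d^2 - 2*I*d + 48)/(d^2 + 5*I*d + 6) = (d - 8*I)/(d - I)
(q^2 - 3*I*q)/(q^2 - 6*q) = (q - 3*I)/(q - 6)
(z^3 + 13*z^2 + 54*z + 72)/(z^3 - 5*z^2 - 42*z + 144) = (z^2 + 7*z + 12)/(z^2 - 11*z + 24)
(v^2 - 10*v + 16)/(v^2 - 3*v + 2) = (v - 8)/(v - 1)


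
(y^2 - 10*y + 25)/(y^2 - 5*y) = (y - 5)/y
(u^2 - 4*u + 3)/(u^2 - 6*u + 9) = (u - 1)/(u - 3)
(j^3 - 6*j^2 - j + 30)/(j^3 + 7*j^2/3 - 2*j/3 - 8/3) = 3*(j^2 - 8*j + 15)/(3*j^2 + j - 4)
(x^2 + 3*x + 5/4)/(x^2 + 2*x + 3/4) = (2*x + 5)/(2*x + 3)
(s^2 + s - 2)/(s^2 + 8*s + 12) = (s - 1)/(s + 6)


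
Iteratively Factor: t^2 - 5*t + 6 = (t - 2)*(t - 3)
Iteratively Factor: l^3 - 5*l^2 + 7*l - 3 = (l - 1)*(l^2 - 4*l + 3) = (l - 1)^2*(l - 3)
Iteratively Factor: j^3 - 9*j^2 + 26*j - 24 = (j - 3)*(j^2 - 6*j + 8) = (j - 4)*(j - 3)*(j - 2)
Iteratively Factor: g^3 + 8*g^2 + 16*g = (g + 4)*(g^2 + 4*g) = g*(g + 4)*(g + 4)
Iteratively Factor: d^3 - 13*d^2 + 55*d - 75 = (d - 5)*(d^2 - 8*d + 15) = (d - 5)*(d - 3)*(d - 5)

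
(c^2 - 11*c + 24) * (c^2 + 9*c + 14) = c^4 - 2*c^3 - 61*c^2 + 62*c + 336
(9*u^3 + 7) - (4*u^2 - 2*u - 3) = 9*u^3 - 4*u^2 + 2*u + 10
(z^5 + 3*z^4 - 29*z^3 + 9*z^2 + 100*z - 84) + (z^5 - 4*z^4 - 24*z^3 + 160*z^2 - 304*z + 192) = 2*z^5 - z^4 - 53*z^3 + 169*z^2 - 204*z + 108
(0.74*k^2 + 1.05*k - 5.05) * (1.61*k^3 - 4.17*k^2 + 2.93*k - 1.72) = 1.1914*k^5 - 1.3953*k^4 - 10.3408*k^3 + 22.8622*k^2 - 16.6025*k + 8.686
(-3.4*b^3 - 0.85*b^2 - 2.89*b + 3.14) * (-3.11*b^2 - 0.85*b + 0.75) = 10.574*b^5 + 5.5335*b^4 + 7.1604*b^3 - 7.9464*b^2 - 4.8365*b + 2.355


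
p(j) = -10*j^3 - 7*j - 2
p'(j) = -30*j^2 - 7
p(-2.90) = 262.19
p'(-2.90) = -259.30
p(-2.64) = 200.48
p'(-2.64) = -216.09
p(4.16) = -751.03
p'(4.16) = -526.17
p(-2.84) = 246.94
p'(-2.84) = -248.97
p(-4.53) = 959.31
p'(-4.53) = -622.63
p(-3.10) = 317.61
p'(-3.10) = -295.30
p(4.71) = -1079.84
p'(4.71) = -672.52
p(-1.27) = 27.37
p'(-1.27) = -55.39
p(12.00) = -17366.00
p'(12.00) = -4327.00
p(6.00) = -2204.00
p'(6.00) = -1087.00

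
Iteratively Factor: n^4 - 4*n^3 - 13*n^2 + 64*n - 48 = (n - 4)*(n^3 - 13*n + 12) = (n - 4)*(n - 3)*(n^2 + 3*n - 4) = (n - 4)*(n - 3)*(n + 4)*(n - 1)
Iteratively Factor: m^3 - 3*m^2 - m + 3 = (m - 1)*(m^2 - 2*m - 3) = (m - 1)*(m + 1)*(m - 3)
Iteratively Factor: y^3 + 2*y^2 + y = (y + 1)*(y^2 + y) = (y + 1)^2*(y)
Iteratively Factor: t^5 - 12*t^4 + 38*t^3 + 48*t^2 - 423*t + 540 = (t - 3)*(t^4 - 9*t^3 + 11*t^2 + 81*t - 180) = (t - 3)^2*(t^3 - 6*t^2 - 7*t + 60) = (t - 4)*(t - 3)^2*(t^2 - 2*t - 15) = (t - 5)*(t - 4)*(t - 3)^2*(t + 3)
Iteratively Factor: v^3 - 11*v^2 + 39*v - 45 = (v - 3)*(v^2 - 8*v + 15) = (v - 3)^2*(v - 5)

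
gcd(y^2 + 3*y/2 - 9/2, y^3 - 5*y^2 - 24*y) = y + 3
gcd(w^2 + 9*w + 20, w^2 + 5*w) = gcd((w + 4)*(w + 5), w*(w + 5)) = w + 5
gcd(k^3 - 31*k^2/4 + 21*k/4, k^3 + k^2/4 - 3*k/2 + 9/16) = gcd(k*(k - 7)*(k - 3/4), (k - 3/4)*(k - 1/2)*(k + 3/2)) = k - 3/4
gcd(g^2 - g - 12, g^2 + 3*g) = g + 3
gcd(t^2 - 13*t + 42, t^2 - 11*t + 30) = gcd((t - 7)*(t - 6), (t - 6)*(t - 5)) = t - 6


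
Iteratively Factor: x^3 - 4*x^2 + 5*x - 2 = (x - 1)*(x^2 - 3*x + 2) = (x - 1)^2*(x - 2)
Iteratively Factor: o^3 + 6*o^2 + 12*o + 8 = (o + 2)*(o^2 + 4*o + 4) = (o + 2)^2*(o + 2)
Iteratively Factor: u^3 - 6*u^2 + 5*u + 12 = (u - 3)*(u^2 - 3*u - 4) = (u - 3)*(u + 1)*(u - 4)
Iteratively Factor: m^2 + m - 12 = (m - 3)*(m + 4)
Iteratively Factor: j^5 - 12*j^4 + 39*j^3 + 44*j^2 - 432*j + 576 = (j - 3)*(j^4 - 9*j^3 + 12*j^2 + 80*j - 192) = (j - 4)*(j - 3)*(j^3 - 5*j^2 - 8*j + 48) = (j - 4)^2*(j - 3)*(j^2 - j - 12) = (j - 4)^3*(j - 3)*(j + 3)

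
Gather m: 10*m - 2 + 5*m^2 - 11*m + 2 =5*m^2 - m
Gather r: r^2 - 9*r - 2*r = r^2 - 11*r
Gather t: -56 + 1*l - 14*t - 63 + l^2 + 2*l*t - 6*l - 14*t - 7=l^2 - 5*l + t*(2*l - 28) - 126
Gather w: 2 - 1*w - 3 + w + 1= 0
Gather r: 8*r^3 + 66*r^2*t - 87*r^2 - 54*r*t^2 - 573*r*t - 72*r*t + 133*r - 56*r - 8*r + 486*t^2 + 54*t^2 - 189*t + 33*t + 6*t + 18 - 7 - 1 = 8*r^3 + r^2*(66*t - 87) + r*(-54*t^2 - 645*t + 69) + 540*t^2 - 150*t + 10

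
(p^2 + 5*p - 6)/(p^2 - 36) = (p - 1)/(p - 6)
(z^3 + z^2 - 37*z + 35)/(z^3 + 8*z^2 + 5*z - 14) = (z - 5)/(z + 2)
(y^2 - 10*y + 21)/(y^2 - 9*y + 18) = (y - 7)/(y - 6)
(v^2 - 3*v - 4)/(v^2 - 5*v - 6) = (v - 4)/(v - 6)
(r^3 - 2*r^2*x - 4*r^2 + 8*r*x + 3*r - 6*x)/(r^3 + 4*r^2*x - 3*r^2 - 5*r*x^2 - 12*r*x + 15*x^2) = (-r^2 + 2*r*x + r - 2*x)/(-r^2 - 4*r*x + 5*x^2)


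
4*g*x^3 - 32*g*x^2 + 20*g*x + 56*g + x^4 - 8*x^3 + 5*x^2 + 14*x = (4*g + x)*(x - 7)*(x - 2)*(x + 1)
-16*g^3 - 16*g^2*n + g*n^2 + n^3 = (-4*g + n)*(g + n)*(4*g + n)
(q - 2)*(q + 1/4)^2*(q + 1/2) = q^4 - q^3 - 27*q^2/16 - 19*q/32 - 1/16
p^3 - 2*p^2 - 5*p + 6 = (p - 3)*(p - 1)*(p + 2)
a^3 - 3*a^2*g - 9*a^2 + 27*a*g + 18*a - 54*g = (a - 6)*(a - 3)*(a - 3*g)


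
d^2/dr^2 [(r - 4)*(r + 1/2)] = 2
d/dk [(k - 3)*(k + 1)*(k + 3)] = 3*k^2 + 2*k - 9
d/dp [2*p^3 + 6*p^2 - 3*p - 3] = 6*p^2 + 12*p - 3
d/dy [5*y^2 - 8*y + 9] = 10*y - 8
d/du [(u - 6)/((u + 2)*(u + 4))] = (-u^2 + 12*u + 44)/(u^4 + 12*u^3 + 52*u^2 + 96*u + 64)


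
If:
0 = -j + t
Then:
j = t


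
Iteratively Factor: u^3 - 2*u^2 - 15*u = (u + 3)*(u^2 - 5*u) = (u - 5)*(u + 3)*(u)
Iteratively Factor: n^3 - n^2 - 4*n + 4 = (n - 1)*(n^2 - 4) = (n - 1)*(n + 2)*(n - 2)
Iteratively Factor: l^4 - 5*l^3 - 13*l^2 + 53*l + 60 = (l + 3)*(l^3 - 8*l^2 + 11*l + 20) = (l + 1)*(l + 3)*(l^2 - 9*l + 20) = (l - 4)*(l + 1)*(l + 3)*(l - 5)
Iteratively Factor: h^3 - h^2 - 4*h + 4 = (h + 2)*(h^2 - 3*h + 2) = (h - 1)*(h + 2)*(h - 2)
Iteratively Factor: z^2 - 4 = (z - 2)*(z + 2)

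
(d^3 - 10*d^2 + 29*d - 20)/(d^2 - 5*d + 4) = d - 5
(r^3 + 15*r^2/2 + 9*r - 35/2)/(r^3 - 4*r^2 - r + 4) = (2*r^2 + 17*r + 35)/(2*(r^2 - 3*r - 4))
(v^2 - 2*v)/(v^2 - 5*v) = (v - 2)/(v - 5)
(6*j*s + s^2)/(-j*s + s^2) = (6*j + s)/(-j + s)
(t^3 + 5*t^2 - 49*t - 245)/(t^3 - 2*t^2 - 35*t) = (t + 7)/t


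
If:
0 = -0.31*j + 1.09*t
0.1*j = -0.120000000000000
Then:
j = -1.20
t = -0.34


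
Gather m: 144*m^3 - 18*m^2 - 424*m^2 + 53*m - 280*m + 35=144*m^3 - 442*m^2 - 227*m + 35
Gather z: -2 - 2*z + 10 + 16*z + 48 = 14*z + 56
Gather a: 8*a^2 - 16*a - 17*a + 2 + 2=8*a^2 - 33*a + 4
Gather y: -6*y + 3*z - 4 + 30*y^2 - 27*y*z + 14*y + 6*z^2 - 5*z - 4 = 30*y^2 + y*(8 - 27*z) + 6*z^2 - 2*z - 8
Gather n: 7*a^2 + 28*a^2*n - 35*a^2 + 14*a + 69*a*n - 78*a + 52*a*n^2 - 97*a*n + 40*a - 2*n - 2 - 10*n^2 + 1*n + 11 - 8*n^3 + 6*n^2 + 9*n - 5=-28*a^2 - 24*a - 8*n^3 + n^2*(52*a - 4) + n*(28*a^2 - 28*a + 8) + 4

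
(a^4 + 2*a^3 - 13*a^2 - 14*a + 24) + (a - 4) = a^4 + 2*a^3 - 13*a^2 - 13*a + 20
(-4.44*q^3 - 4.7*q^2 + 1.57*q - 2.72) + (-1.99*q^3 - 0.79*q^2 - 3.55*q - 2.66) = -6.43*q^3 - 5.49*q^2 - 1.98*q - 5.38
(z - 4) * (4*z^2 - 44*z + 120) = 4*z^3 - 60*z^2 + 296*z - 480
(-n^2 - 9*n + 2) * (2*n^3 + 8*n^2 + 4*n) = -2*n^5 - 26*n^4 - 72*n^3 - 20*n^2 + 8*n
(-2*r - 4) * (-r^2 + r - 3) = 2*r^3 + 2*r^2 + 2*r + 12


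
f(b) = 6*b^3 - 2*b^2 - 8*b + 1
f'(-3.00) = 166.00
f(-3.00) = -155.00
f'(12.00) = 2536.00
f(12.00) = 9985.00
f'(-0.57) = 0.13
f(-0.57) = 3.80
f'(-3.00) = 166.00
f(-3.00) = -155.00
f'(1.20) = 13.12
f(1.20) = -1.11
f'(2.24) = 73.36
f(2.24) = 40.48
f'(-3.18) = 186.74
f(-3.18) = -186.73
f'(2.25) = 74.12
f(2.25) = 41.22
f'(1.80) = 43.12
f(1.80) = 15.11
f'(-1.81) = 58.21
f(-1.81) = -26.65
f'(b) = 18*b^2 - 4*b - 8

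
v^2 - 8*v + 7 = (v - 7)*(v - 1)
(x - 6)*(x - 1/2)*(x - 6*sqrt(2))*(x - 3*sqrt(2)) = x^4 - 9*sqrt(2)*x^3 - 13*x^3/2 + 39*x^2 + 117*sqrt(2)*x^2/2 - 234*x - 27*sqrt(2)*x + 108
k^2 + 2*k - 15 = (k - 3)*(k + 5)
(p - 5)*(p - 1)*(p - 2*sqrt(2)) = p^3 - 6*p^2 - 2*sqrt(2)*p^2 + 5*p + 12*sqrt(2)*p - 10*sqrt(2)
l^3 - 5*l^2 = l^2*(l - 5)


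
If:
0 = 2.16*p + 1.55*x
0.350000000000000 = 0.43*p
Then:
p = 0.81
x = -1.13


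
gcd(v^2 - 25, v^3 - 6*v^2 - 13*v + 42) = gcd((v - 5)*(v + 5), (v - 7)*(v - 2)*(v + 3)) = 1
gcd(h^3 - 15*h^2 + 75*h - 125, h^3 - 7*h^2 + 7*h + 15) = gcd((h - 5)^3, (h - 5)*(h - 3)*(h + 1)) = h - 5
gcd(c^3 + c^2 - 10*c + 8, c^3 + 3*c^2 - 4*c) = c^2 + 3*c - 4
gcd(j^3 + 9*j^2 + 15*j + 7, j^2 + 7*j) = j + 7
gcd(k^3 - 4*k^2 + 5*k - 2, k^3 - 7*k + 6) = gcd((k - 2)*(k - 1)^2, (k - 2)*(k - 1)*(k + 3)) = k^2 - 3*k + 2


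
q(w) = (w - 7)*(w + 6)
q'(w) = 2*w - 1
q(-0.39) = -41.46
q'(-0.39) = -1.78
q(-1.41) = -38.60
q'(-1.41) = -3.82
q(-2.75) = -31.69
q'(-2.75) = -6.50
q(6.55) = -5.65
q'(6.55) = 12.10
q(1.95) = -40.15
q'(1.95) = 2.90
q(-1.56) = -38.01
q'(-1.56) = -4.12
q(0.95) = -42.05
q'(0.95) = 0.90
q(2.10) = -39.69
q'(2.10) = 3.20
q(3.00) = -36.00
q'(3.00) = 5.00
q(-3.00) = -30.00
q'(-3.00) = -7.00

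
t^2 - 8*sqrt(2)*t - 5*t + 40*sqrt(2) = (t - 5)*(t - 8*sqrt(2))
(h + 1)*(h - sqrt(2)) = h^2 - sqrt(2)*h + h - sqrt(2)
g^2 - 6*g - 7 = (g - 7)*(g + 1)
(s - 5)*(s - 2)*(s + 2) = s^3 - 5*s^2 - 4*s + 20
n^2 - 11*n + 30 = (n - 6)*(n - 5)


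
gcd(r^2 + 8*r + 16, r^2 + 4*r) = r + 4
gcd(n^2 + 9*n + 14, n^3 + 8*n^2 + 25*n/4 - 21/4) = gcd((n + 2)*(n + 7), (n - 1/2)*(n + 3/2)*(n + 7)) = n + 7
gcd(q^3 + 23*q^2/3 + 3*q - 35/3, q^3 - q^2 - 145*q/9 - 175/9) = q + 5/3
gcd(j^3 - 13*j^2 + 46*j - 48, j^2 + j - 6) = j - 2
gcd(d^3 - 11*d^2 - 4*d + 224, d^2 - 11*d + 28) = d - 7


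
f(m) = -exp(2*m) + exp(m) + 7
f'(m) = -2*exp(2*m) + exp(m)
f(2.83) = -263.20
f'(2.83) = -557.35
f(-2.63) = 7.07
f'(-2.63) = 0.06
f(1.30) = -2.79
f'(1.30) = -23.26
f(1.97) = -37.25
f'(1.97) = -95.67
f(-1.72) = 7.15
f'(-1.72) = 0.11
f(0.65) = 5.25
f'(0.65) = -5.42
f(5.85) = -120217.48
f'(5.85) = -240796.20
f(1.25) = -1.69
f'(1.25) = -20.87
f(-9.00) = 7.00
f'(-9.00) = 0.00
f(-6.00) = 7.00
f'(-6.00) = 0.00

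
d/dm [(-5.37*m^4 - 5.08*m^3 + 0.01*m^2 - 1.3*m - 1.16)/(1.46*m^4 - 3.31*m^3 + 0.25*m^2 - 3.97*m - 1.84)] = (25.1915*m^6 - 2.71419999999999*m^5 + 68.4138*m^4 + 78.0268*m^3 + 16.8081*m^2 + 0.5432*m - 2.2132)/(2.1316*m^8 - 9.6652*m^7 + 11.6861*m^6 - 13.2474*m^5 + 20.9711*m^4 + 10.1958*m^3 + 14.8409*m^2 + 14.6096*m + 3.3856)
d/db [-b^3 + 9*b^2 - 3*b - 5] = -3*b^2 + 18*b - 3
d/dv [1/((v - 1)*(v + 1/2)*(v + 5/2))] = 4*(-12*v^2 - 16*v + 7)/(16*v^6 + 64*v^5 + 8*v^4 - 152*v^3 - 31*v^2 + 70*v + 25)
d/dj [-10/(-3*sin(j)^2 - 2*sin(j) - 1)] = -20*(3*sin(j) + 1)*cos(j)/(3*sin(j)^2 + 2*sin(j) + 1)^2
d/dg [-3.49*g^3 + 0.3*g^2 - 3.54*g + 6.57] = -10.47*g^2 + 0.6*g - 3.54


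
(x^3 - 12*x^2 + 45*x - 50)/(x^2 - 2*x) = x - 10 + 25/x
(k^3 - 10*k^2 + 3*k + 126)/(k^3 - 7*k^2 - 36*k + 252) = (k + 3)/(k + 6)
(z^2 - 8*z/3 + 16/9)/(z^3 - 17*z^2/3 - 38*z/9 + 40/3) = (3*z - 4)/(3*z^2 - 13*z - 30)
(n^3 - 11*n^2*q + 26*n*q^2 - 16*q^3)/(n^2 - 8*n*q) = n - 3*q + 2*q^2/n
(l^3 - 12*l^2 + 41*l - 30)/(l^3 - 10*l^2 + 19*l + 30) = (l - 1)/(l + 1)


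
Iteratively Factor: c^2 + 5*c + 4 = (c + 4)*(c + 1)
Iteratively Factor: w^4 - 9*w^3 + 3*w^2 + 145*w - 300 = (w - 3)*(w^3 - 6*w^2 - 15*w + 100) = (w - 5)*(w - 3)*(w^2 - w - 20) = (w - 5)^2*(w - 3)*(w + 4)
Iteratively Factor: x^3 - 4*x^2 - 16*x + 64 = (x - 4)*(x^2 - 16) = (x - 4)^2*(x + 4)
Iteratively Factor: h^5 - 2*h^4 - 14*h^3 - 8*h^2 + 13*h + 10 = (h - 5)*(h^4 + 3*h^3 + h^2 - 3*h - 2) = (h - 5)*(h + 1)*(h^3 + 2*h^2 - h - 2) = (h - 5)*(h + 1)^2*(h^2 + h - 2) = (h - 5)*(h + 1)^2*(h + 2)*(h - 1)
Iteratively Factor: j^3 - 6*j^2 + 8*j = (j)*(j^2 - 6*j + 8) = j*(j - 4)*(j - 2)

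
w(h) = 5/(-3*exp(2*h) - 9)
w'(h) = 30*exp(2*h)/(-3*exp(2*h) - 9)^2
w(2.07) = -0.03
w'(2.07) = 0.05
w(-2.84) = -0.55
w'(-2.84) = 0.00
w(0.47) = -0.30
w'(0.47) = 0.28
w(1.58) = -0.06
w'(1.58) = 0.11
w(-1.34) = -0.54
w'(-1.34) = 0.02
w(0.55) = -0.28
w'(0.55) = 0.28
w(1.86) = -0.04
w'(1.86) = 0.07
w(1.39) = -0.09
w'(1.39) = 0.15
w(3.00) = 0.00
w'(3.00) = 0.01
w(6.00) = 0.00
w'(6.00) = 0.00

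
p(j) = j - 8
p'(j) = 1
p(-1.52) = -9.52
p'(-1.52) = 1.00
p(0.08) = -7.92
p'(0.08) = 1.00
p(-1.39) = -9.39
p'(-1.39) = 1.00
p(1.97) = -6.03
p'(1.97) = 1.00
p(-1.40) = -9.40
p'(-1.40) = 1.00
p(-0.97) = -8.97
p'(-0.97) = 1.00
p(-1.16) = -9.16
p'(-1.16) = 1.00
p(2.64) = -5.36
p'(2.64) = 1.00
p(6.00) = -2.00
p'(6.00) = 1.00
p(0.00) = -8.00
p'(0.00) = 1.00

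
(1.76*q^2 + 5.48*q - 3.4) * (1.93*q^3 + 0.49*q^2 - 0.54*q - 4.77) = 3.3968*q^5 + 11.4388*q^4 - 4.8272*q^3 - 13.0204*q^2 - 24.3036*q + 16.218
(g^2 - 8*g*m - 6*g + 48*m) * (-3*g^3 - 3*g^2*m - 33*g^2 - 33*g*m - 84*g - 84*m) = -3*g^5 + 21*g^4*m - 15*g^4 + 24*g^3*m^2 + 105*g^3*m + 114*g^3 + 120*g^2*m^2 - 798*g^2*m + 504*g^2 - 912*g*m^2 - 3528*g*m - 4032*m^2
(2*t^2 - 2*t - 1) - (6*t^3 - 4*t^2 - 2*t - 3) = -6*t^3 + 6*t^2 + 2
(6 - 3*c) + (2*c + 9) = 15 - c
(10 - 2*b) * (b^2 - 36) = -2*b^3 + 10*b^2 + 72*b - 360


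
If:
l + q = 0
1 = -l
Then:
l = -1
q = 1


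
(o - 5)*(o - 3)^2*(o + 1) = o^4 - 10*o^3 + 28*o^2 - 6*o - 45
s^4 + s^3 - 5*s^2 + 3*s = s*(s - 1)^2*(s + 3)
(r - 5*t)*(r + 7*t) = r^2 + 2*r*t - 35*t^2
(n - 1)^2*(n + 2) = n^3 - 3*n + 2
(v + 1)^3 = v^3 + 3*v^2 + 3*v + 1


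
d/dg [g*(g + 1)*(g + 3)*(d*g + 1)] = 4*d*g^3 + 12*d*g^2 + 6*d*g + 3*g^2 + 8*g + 3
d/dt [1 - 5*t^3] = -15*t^2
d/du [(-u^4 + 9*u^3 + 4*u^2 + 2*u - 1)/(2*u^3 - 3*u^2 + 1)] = (-2*u^5 + 4*u^4 - 31*u^3 - 43*u^2 - 4*u - 2)/(4*u^5 - 8*u^4 + u^3 + 5*u^2 - u - 1)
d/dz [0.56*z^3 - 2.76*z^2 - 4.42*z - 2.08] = 1.68*z^2 - 5.52*z - 4.42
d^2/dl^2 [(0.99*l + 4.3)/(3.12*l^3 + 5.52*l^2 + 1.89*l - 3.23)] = (57.822336*l^5 + 604.596096*l^4 + 1233.556848*l^3 + 1057.995648*l^2 + 635.076144*l + 196.141926)/(30.371328*l^9 + 161.201664*l^8 + 340.396992*l^7 + 269.172288*l^6 - 127.568088*l^5 - 350.384184*l^4 - 97.784451*l^3 + 138.155175*l^2 + 59.154543*l - 33.698267)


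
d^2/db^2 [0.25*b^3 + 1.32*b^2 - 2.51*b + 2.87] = 1.5*b + 2.64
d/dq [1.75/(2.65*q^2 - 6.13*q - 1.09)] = (10.7275 - 9.275*q)/(-2.65*q^2 + 6.13*q + 1.09)^2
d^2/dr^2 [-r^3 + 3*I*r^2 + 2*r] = -6*r + 6*I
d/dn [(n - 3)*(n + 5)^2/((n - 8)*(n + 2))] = (n^4 - 12*n^3 - 85*n^2 - 74*n - 370)/(n^4 - 12*n^3 + 4*n^2 + 192*n + 256)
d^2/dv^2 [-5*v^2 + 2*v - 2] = -10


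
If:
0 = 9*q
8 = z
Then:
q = 0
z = 8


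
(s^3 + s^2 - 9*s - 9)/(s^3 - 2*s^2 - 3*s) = (s + 3)/s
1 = 1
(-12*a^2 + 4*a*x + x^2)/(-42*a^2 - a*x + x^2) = (-2*a + x)/(-7*a + x)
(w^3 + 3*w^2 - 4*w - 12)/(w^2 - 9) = (w^2 - 4)/(w - 3)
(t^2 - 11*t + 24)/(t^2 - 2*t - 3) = (t - 8)/(t + 1)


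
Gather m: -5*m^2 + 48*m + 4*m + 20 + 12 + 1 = -5*m^2 + 52*m + 33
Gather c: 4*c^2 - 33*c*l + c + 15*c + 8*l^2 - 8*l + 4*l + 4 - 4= 4*c^2 + c*(16 - 33*l) + 8*l^2 - 4*l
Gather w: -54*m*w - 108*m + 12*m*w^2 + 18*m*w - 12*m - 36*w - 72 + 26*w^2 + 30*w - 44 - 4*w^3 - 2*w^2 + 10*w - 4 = -120*m - 4*w^3 + w^2*(12*m + 24) + w*(4 - 36*m) - 120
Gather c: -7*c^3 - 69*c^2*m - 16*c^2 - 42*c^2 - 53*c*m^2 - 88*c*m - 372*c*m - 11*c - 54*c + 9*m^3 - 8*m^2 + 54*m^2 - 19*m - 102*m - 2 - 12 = -7*c^3 + c^2*(-69*m - 58) + c*(-53*m^2 - 460*m - 65) + 9*m^3 + 46*m^2 - 121*m - 14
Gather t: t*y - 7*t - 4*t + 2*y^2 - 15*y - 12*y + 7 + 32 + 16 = t*(y - 11) + 2*y^2 - 27*y + 55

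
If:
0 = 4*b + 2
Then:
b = -1/2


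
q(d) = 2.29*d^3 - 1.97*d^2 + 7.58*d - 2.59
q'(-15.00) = 1612.43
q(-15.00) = -8288.29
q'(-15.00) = 1612.43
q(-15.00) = -8288.29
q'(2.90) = 53.93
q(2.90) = 58.68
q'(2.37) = 36.83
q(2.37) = 34.79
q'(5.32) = 181.06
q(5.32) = 326.78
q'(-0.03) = 7.70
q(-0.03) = -2.82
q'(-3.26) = 93.44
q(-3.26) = -127.58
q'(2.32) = 35.42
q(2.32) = 32.99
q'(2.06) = 28.62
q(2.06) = 24.68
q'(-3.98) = 132.08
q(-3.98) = -208.34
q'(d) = 6.87*d^2 - 3.94*d + 7.58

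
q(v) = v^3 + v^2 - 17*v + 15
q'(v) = 3*v^2 + 2*v - 17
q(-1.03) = 32.48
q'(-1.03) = -15.88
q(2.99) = -0.16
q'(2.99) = 15.80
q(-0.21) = 18.60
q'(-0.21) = -17.29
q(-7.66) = -245.56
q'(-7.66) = 143.71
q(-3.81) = 38.98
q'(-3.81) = 18.93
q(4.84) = 69.53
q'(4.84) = 62.96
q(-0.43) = 22.42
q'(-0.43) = -17.31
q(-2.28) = 47.11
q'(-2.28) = -5.96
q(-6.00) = -63.00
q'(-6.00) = 79.00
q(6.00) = 165.00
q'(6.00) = 103.00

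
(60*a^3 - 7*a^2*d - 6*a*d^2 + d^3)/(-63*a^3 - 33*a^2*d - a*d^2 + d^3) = (-20*a^2 + 9*a*d - d^2)/(21*a^2 + 4*a*d - d^2)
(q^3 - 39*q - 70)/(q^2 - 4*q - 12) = (q^2 - 2*q - 35)/(q - 6)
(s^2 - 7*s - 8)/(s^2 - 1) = (s - 8)/(s - 1)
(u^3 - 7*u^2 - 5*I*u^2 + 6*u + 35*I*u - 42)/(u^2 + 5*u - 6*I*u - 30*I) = (u^2 + u*(-7 + I) - 7*I)/(u + 5)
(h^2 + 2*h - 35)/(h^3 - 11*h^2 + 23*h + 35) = (h + 7)/(h^2 - 6*h - 7)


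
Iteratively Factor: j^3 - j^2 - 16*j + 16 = (j - 1)*(j^2 - 16) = (j - 1)*(j + 4)*(j - 4)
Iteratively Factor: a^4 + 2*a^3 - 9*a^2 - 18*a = (a + 2)*(a^3 - 9*a) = (a + 2)*(a + 3)*(a^2 - 3*a) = a*(a + 2)*(a + 3)*(a - 3)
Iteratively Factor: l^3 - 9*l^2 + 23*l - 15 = (l - 5)*(l^2 - 4*l + 3) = (l - 5)*(l - 1)*(l - 3)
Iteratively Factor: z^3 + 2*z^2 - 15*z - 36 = (z - 4)*(z^2 + 6*z + 9) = (z - 4)*(z + 3)*(z + 3)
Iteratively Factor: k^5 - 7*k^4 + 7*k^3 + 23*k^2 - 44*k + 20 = (k - 5)*(k^4 - 2*k^3 - 3*k^2 + 8*k - 4) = (k - 5)*(k - 1)*(k^3 - k^2 - 4*k + 4) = (k - 5)*(k - 1)*(k + 2)*(k^2 - 3*k + 2) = (k - 5)*(k - 2)*(k - 1)*(k + 2)*(k - 1)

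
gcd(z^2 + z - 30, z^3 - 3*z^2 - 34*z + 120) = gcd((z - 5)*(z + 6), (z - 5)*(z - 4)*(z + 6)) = z^2 + z - 30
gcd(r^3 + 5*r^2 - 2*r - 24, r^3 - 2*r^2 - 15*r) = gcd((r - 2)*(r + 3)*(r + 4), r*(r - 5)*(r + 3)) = r + 3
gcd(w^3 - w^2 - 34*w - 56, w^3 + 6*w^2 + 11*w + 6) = w + 2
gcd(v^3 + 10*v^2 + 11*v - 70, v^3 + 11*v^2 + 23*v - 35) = v^2 + 12*v + 35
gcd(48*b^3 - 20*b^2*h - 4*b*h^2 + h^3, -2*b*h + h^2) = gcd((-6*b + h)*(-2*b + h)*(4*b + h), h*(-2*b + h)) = 2*b - h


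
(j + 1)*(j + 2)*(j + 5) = j^3 + 8*j^2 + 17*j + 10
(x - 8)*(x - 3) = x^2 - 11*x + 24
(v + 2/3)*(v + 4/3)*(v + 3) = v^3 + 5*v^2 + 62*v/9 + 8/3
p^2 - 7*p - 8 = (p - 8)*(p + 1)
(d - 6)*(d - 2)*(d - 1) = d^3 - 9*d^2 + 20*d - 12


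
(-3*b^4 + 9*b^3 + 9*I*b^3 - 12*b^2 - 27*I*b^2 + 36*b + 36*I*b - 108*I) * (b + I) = -3*b^5 + 9*b^4 + 6*I*b^4 - 21*b^3 - 18*I*b^3 + 63*b^2 + 24*I*b^2 - 36*b - 72*I*b + 108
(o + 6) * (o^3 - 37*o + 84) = o^4 + 6*o^3 - 37*o^2 - 138*o + 504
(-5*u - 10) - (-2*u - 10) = -3*u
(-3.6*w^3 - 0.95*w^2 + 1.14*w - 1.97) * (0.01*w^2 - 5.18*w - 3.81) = -0.036*w^5 + 18.6385*w^4 + 18.6484*w^3 - 2.3054*w^2 + 5.8612*w + 7.5057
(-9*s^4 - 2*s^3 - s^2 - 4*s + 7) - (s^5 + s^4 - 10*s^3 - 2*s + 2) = -s^5 - 10*s^4 + 8*s^3 - s^2 - 2*s + 5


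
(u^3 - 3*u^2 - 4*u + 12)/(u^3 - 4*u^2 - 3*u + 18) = (u - 2)/(u - 3)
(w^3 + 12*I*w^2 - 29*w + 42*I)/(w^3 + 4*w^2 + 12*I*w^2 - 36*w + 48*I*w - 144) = (w^2 + 6*I*w + 7)/(w^2 + w*(4 + 6*I) + 24*I)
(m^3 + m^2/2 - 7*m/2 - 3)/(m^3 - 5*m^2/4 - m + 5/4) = 2*(2*m^2 - m - 6)/(4*m^2 - 9*m + 5)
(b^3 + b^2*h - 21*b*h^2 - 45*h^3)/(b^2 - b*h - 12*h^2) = (b^2 - 2*b*h - 15*h^2)/(b - 4*h)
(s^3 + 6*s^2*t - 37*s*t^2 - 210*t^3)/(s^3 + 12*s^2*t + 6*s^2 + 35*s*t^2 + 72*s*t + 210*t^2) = (s - 6*t)/(s + 6)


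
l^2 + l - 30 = (l - 5)*(l + 6)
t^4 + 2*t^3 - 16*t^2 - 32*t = t*(t - 4)*(t + 2)*(t + 4)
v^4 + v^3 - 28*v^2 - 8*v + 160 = (v - 4)*(v + 5)*(v - 2*sqrt(2))*(v + 2*sqrt(2))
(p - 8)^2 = p^2 - 16*p + 64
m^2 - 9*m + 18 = (m - 6)*(m - 3)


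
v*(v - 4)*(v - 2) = v^3 - 6*v^2 + 8*v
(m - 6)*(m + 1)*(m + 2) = m^3 - 3*m^2 - 16*m - 12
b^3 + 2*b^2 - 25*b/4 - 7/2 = (b - 2)*(b + 1/2)*(b + 7/2)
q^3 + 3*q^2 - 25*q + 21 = (q - 3)*(q - 1)*(q + 7)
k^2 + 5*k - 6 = (k - 1)*(k + 6)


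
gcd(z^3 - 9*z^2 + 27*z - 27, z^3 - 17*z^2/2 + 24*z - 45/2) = z^2 - 6*z + 9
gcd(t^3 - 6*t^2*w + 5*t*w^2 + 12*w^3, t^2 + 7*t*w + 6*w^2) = t + w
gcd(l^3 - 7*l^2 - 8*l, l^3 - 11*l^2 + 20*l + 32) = l^2 - 7*l - 8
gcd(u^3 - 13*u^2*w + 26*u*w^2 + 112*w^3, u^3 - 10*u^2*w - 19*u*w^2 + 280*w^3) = u^2 - 15*u*w + 56*w^2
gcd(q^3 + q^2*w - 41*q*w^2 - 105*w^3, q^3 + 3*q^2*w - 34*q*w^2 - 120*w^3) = q + 5*w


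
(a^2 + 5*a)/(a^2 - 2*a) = (a + 5)/(a - 2)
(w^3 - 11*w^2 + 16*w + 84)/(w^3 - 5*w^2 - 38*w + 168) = (w^2 - 4*w - 12)/(w^2 + 2*w - 24)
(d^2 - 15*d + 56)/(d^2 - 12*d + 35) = (d - 8)/(d - 5)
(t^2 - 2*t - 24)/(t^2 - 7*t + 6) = (t + 4)/(t - 1)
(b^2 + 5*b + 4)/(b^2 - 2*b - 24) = (b + 1)/(b - 6)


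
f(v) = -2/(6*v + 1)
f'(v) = 12/(6*v + 1)^2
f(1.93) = -0.16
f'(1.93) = 0.08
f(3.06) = -0.10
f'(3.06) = 0.03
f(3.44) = -0.09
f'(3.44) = 0.03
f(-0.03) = -2.44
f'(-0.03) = 17.85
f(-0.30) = 2.50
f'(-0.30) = 18.75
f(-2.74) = 0.13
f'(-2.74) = 0.05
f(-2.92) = 0.12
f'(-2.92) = 0.04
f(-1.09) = 0.36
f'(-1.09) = 0.39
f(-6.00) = 0.06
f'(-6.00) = 0.01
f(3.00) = -0.11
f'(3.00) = 0.03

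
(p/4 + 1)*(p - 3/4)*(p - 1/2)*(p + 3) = p^4/4 + 23*p^3/16 + 29*p^2/32 - 99*p/32 + 9/8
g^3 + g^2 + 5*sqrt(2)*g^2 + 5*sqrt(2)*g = g*(g + 1)*(g + 5*sqrt(2))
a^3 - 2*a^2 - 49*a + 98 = (a - 7)*(a - 2)*(a + 7)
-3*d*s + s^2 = s*(-3*d + s)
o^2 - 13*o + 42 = (o - 7)*(o - 6)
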